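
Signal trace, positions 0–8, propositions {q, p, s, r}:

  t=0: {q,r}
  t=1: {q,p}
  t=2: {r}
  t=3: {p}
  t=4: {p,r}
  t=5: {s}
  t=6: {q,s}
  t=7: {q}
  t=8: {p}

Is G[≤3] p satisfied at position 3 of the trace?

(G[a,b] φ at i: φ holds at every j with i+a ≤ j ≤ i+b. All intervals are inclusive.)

False

Check p at every j in [3,6]:
  j=3: true
  j=4: true
  j=5: false
  j=6: false
Fails at j=5 → formula fails.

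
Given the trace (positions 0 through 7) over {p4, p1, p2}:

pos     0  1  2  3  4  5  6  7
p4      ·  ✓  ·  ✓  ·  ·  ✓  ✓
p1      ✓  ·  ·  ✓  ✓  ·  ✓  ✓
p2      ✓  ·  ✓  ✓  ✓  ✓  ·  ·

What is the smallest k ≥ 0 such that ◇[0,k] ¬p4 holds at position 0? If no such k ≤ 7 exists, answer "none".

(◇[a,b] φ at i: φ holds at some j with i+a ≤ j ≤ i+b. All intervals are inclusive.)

0

Scan j = 0,1,… for ¬p4:
  j=0: holds
First hit at j=0, so smallest k = 0-0 = 0.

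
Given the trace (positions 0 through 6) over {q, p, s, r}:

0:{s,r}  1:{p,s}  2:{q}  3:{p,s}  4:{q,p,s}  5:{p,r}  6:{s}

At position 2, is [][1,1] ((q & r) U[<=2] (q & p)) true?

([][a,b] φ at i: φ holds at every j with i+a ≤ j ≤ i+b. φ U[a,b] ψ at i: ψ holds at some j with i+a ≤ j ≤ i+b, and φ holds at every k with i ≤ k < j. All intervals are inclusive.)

Check ((q & r) U[<=2] (q & p)) at every j in [3,3]:
  j=3: fails
Fails at j=3 → formula fails.

Does not hold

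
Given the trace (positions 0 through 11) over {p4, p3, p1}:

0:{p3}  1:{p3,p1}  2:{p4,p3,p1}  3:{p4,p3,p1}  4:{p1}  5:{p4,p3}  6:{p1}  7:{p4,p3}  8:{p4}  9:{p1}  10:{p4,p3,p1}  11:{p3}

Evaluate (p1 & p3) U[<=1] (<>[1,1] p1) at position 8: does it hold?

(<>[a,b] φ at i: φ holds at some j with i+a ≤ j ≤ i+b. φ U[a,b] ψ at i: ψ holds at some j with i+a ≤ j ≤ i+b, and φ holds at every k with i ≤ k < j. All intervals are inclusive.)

Yes

Need some j in [8,9] with <>[1,1] p1, and (p1 & p3) at every k in [8,j-1].
  j=8: <>[1,1] p1 holds; no prefix to check → satisfied.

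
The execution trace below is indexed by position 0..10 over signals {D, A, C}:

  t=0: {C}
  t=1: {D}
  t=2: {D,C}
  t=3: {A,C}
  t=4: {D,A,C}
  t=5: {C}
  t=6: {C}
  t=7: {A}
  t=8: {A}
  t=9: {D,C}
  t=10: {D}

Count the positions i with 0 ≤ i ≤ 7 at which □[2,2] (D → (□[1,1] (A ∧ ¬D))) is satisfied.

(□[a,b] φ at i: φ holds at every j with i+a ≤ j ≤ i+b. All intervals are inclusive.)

6

Evaluate at each i in [0,7]:
  i=0: ✓ (all of [2,2])
  i=1: ✓ (all of [3,3])
  i=2: ✗ (fails at j=4)
  i=3: ✓ (all of [5,5])
  i=4: ✓ (all of [6,6])
  i=5: ✓ (all of [7,7])
  i=6: ✓ (all of [8,8])
  i=7: ✗ (fails at j=9)
Positions where it holds: {0, 1, 3, 4, 5, 6} → 6.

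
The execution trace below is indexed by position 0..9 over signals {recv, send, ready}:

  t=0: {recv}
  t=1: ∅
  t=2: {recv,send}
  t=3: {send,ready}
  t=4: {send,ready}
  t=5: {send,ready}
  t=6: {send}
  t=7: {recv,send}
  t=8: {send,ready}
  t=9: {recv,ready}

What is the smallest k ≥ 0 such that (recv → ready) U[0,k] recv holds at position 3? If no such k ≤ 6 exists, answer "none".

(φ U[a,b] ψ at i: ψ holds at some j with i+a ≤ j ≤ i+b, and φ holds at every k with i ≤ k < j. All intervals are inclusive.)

Need earliest j ≥ 3 with recv, and (recv → ready) at every k in [3,j-1].
  j=3: rhs fails.
  j=4: rhs fails.
  j=5: rhs fails.
  j=6: rhs fails.
  j=7: rhs holds; lhs holds on [3,6]. k = 4.

4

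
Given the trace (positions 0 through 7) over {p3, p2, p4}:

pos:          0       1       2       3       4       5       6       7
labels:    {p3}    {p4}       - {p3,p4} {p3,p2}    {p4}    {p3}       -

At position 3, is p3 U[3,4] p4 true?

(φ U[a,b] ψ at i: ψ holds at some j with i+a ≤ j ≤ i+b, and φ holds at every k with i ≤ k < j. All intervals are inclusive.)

Need some j in [6,7] with p4, and p3 at every k in [3,j-1].
  j=6: p4 false.
  j=7: p4 false.
No j in the window works → until fails.

No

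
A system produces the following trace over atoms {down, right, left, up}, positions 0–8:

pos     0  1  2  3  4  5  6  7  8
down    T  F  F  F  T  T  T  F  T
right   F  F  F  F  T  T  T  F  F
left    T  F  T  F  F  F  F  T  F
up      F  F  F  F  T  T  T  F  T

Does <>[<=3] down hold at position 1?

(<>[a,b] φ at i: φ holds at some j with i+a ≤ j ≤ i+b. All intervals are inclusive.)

Check down at each j in [1,4]:
  j=1: false
  j=2: false
  j=3: false
  j=4: true
Found at j=4 → formula holds.

True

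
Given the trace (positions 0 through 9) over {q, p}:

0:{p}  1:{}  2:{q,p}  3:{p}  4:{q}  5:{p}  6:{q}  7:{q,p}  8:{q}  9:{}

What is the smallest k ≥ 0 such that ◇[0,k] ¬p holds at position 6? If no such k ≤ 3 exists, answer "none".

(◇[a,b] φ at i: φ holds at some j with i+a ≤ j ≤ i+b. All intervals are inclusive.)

0

Scan j = 6,7,… for ¬p:
  j=6: holds
First hit at j=6, so smallest k = 6-6 = 0.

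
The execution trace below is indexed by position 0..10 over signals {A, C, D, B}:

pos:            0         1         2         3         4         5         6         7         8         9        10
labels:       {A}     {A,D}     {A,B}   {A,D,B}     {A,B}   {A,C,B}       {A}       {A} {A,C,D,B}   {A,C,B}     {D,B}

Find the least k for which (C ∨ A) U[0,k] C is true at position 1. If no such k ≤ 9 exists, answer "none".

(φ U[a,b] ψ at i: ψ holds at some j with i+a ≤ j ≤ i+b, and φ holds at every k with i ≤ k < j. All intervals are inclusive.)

4

Need earliest j ≥ 1 with C, and (C ∨ A) at every k in [1,j-1].
  j=1: rhs fails.
  j=2: rhs fails.
  j=3: rhs fails.
  j=4: rhs fails.
  j=5: rhs holds; lhs holds on [1,4]. k = 4.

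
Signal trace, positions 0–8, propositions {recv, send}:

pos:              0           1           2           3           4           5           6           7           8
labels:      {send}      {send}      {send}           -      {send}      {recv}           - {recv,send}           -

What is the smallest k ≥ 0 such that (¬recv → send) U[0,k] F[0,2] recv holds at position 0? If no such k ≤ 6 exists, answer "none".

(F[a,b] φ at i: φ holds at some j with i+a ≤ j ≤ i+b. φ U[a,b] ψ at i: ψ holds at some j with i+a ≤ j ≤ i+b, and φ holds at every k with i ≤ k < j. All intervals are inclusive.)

3

Need earliest j ≥ 0 with F[0,2] recv, and (¬recv → send) at every k in [0,j-1].
  j=0: rhs fails.
  j=1: rhs fails.
  j=2: rhs fails.
  j=3: rhs holds; lhs holds on [0,2]. k = 3.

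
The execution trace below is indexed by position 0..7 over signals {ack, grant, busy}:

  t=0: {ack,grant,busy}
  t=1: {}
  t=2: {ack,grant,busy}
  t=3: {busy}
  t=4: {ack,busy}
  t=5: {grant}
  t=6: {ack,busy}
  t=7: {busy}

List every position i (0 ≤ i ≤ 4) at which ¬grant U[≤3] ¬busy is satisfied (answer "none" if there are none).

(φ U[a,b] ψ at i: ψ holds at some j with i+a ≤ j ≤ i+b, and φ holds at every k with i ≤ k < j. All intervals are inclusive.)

Evaluate at each i in [0,4]:
  i=0: ✗ (lhs fails at k=0 before rhs at j=1)
  i=1: ✓ (rhs at j=1)
  i=2: ✗ (lhs fails at k=2 before rhs at j=5)
  i=3: ✓ (rhs at j=5; lhs holds on [3,4])
  i=4: ✓ (rhs at j=5; lhs holds on [4,4])

1, 3, 4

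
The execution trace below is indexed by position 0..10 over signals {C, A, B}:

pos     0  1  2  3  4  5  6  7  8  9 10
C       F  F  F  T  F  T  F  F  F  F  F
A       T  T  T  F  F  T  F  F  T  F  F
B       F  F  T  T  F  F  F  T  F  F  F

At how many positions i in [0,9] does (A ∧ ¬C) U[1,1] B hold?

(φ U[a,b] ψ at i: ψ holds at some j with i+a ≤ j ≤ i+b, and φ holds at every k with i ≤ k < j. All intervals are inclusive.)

2

Evaluate at each i in [0,9]:
  i=0: ✗ (no rhs in [1,1])
  i=1: ✓ (rhs at j=2; lhs holds on [1,1])
  i=2: ✓ (rhs at j=3; lhs holds on [2,2])
  i=3: ✗ (no rhs in [4,4])
  i=4: ✗ (no rhs in [5,5])
  i=5: ✗ (no rhs in [6,6])
  i=6: ✗ (lhs fails at k=6 before rhs at j=7)
  i=7: ✗ (no rhs in [8,8])
  i=8: ✗ (no rhs in [9,9])
  i=9: ✗ (no rhs in [10,10])
Positions where it holds: {1, 2} → 2.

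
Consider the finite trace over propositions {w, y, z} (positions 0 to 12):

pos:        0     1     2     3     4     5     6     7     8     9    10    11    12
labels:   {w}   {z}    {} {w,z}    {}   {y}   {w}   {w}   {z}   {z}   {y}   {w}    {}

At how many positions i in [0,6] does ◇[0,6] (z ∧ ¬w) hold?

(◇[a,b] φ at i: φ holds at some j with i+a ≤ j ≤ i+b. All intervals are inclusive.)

Evaluate at each i in [0,6]:
  i=0: ✓ (witness j=1)
  i=1: ✓ (witness j=1)
  i=2: ✓ (witness j=8)
  i=3: ✓ (witness j=8)
  i=4: ✓ (witness j=8)
  i=5: ✓ (witness j=8)
  i=6: ✓ (witness j=8)
Positions where it holds: {0, 1, 2, 3, 4, 5, 6} → 7.

7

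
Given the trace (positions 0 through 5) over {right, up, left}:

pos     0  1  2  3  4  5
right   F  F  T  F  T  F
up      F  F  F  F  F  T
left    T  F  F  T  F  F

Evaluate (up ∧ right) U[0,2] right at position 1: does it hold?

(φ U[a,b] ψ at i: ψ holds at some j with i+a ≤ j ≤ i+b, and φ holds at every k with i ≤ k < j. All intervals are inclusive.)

Need some j in [1,3] with right, and (up ∧ right) at every k in [1,j-1].
  j=1: right false.
  j=2: right holds, but (up ∧ right) fails at k=1 → not this j.
  j=3: right false.
No j in the window works → until fails.

Does not hold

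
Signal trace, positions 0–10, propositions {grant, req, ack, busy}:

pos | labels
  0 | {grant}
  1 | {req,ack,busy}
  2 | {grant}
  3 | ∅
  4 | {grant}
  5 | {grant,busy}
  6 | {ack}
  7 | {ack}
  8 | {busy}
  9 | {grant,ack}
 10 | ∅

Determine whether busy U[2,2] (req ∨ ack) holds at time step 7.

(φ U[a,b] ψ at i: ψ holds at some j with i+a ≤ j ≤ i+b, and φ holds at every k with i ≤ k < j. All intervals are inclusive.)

Does not hold

Need some j in [9,9] with (req ∨ ack), and busy at every k in [7,j-1].
  j=9: (req ∨ ack) holds, but busy fails at k=7 → not this j.
No j in the window works → until fails.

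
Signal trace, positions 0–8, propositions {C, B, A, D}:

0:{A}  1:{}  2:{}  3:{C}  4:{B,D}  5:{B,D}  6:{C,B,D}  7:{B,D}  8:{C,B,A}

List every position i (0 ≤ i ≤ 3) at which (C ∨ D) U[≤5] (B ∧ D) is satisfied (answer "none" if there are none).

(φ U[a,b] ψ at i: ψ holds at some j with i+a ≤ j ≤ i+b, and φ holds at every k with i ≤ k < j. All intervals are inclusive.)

Evaluate at each i in [0,3]:
  i=0: ✗ (lhs fails at k=0 before rhs at j=4)
  i=1: ✗ (lhs fails at k=1 before rhs at j=4)
  i=2: ✗ (lhs fails at k=2 before rhs at j=4)
  i=3: ✓ (rhs at j=4; lhs holds on [3,3])

3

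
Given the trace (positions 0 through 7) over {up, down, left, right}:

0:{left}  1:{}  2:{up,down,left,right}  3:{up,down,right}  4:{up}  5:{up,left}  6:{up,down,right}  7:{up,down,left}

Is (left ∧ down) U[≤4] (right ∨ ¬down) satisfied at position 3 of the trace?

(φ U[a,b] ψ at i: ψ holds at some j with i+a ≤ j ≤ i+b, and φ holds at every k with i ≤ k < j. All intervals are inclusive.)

Need some j in [3,7] with (right ∨ ¬down), and (left ∧ down) at every k in [3,j-1].
  j=3: (right ∨ ¬down) holds; no prefix to check → satisfied.

True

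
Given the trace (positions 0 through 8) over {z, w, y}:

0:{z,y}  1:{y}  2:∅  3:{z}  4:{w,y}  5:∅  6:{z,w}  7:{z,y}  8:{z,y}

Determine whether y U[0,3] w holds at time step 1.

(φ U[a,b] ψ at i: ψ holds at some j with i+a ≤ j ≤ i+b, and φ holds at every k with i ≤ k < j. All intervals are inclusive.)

Need some j in [1,4] with w, and y at every k in [1,j-1].
  j=1: w false.
  j=2: w false.
  j=3: w false.
  j=4: w holds, but y fails at k=2 → not this j.
No j in the window works → until fails.

False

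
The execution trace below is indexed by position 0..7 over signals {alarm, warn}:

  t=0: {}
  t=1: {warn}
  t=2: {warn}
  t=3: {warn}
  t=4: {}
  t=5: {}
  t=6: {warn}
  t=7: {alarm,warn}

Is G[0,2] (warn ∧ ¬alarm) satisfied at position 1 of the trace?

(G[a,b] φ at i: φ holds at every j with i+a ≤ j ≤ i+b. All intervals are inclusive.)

Check (warn ∧ ¬alarm) at every j in [1,3]:
  j=1: true
  j=2: true
  j=3: true
All positions satisfy it → formula holds.

True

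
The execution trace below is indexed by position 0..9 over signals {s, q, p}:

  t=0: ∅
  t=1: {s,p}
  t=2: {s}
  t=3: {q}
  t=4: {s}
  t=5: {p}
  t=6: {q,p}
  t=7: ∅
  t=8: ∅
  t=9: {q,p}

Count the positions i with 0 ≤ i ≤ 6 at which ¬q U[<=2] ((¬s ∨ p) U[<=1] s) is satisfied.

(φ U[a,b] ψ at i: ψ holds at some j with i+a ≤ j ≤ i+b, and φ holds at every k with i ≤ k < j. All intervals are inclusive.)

5

Evaluate at each i in [0,6]:
  i=0: ✓ (rhs at j=0)
  i=1: ✓ (rhs at j=1)
  i=2: ✓ (rhs at j=2)
  i=3: ✓ (rhs at j=3)
  i=4: ✓ (rhs at j=4)
  i=5: ✗ (no rhs in [5,7])
  i=6: ✗ (no rhs in [6,8])
Positions where it holds: {0, 1, 2, 3, 4} → 5.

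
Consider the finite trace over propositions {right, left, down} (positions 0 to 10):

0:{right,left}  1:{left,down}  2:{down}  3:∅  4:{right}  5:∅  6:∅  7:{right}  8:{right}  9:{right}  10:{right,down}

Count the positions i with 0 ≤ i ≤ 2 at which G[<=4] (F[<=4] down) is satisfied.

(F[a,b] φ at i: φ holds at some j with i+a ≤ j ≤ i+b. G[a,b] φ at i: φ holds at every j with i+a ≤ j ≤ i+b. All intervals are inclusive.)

Evaluate at each i in [0,2]:
  i=0: ✗ (fails at j=3)
  i=1: ✗ (fails at j=3)
  i=2: ✗ (fails at j=3)
Positions where it holds: {} → 0.

0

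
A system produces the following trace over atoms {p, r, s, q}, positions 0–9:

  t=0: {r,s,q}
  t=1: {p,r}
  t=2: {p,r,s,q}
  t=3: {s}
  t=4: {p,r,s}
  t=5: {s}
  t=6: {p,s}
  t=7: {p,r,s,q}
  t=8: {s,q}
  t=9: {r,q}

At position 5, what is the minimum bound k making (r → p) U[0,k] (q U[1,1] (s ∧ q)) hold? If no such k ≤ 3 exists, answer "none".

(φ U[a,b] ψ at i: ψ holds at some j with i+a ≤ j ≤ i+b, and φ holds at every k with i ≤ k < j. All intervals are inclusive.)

2

Need earliest j ≥ 5 with (q U[1,1] (s ∧ q)), and (r → p) at every k in [5,j-1].
  j=5: rhs fails.
  j=6: rhs fails.
  j=7: rhs holds; lhs holds on [5,6]. k = 2.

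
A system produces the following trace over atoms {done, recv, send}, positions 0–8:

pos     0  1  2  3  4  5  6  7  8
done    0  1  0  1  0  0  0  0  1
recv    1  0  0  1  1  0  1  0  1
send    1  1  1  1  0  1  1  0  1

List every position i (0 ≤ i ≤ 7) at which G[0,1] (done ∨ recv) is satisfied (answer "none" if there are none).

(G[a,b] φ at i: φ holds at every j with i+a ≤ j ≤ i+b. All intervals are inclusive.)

0, 3

Evaluate at each i in [0,7]:
  i=0: ✓ (all of [0,1])
  i=1: ✗ (fails at j=2)
  i=2: ✗ (fails at j=2)
  i=3: ✓ (all of [3,4])
  i=4: ✗ (fails at j=5)
  i=5: ✗ (fails at j=5)
  i=6: ✗ (fails at j=7)
  i=7: ✗ (fails at j=7)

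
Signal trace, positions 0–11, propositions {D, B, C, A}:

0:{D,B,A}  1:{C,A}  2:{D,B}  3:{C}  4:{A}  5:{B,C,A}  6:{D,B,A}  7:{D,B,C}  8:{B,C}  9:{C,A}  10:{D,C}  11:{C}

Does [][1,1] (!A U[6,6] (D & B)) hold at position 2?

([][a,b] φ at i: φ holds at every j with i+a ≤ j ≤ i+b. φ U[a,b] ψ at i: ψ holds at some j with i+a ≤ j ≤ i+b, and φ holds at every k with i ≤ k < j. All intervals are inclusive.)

Check (!A U[6,6] (D & B)) at every j in [3,3]:
  j=3: fails
Fails at j=3 → formula fails.

False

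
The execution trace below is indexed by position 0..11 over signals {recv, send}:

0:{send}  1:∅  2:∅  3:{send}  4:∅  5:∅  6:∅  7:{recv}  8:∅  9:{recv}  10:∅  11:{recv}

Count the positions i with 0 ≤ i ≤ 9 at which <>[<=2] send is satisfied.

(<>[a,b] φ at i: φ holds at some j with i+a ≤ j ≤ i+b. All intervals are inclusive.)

Evaluate at each i in [0,9]:
  i=0: ✓ (witness j=0)
  i=1: ✓ (witness j=3)
  i=2: ✓ (witness j=3)
  i=3: ✓ (witness j=3)
  i=4: ✗ (none in [4,6])
  i=5: ✗ (none in [5,7])
  i=6: ✗ (none in [6,8])
  i=7: ✗ (none in [7,9])
  i=8: ✗ (none in [8,10])
  i=9: ✗ (none in [9,11])
Positions where it holds: {0, 1, 2, 3} → 4.

4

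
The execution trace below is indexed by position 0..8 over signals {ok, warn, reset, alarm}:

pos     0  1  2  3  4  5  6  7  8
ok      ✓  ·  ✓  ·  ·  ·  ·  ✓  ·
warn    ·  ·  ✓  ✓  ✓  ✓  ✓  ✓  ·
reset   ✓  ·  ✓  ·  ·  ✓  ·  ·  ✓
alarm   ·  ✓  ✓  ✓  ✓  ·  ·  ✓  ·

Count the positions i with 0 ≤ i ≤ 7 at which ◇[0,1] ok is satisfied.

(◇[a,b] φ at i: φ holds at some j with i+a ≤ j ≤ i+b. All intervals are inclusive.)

Evaluate at each i in [0,7]:
  i=0: ✓ (witness j=0)
  i=1: ✓ (witness j=2)
  i=2: ✓ (witness j=2)
  i=3: ✗ (none in [3,4])
  i=4: ✗ (none in [4,5])
  i=5: ✗ (none in [5,6])
  i=6: ✓ (witness j=7)
  i=7: ✓ (witness j=7)
Positions where it holds: {0, 1, 2, 6, 7} → 5.

5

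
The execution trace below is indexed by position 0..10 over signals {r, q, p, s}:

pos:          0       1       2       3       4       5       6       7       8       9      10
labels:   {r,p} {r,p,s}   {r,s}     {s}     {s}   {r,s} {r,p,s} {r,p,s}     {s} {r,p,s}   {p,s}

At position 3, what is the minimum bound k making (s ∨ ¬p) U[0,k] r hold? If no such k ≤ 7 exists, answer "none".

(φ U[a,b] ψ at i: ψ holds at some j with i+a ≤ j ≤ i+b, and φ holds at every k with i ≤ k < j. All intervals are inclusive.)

Need earliest j ≥ 3 with r, and (s ∨ ¬p) at every k in [3,j-1].
  j=3: rhs fails.
  j=4: rhs fails.
  j=5: rhs holds; lhs holds on [3,4]. k = 2.

2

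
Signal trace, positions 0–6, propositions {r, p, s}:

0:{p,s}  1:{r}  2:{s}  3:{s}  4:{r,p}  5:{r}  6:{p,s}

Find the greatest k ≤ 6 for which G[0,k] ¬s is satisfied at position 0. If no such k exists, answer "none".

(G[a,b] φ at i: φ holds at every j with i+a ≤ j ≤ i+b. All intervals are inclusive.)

none

¬s must hold from j=0 onward; find where it first fails.
  j=0: fails → no k works.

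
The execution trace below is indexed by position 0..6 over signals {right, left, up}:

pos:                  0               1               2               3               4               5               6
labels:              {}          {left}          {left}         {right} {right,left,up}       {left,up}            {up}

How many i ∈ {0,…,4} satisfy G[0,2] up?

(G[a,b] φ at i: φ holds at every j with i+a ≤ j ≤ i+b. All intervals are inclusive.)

1

Evaluate at each i in [0,4]:
  i=0: ✗ (fails at j=0)
  i=1: ✗ (fails at j=1)
  i=2: ✗ (fails at j=2)
  i=3: ✗ (fails at j=3)
  i=4: ✓ (all of [4,6])
Positions where it holds: {4} → 1.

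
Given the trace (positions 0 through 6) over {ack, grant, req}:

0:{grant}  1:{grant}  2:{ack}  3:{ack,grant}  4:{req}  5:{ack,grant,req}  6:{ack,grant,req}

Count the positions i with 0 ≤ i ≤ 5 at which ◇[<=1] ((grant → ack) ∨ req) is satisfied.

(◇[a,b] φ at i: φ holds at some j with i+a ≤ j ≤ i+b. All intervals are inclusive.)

5

Evaluate at each i in [0,5]:
  i=0: ✗ (none in [0,1])
  i=1: ✓ (witness j=2)
  i=2: ✓ (witness j=2)
  i=3: ✓ (witness j=3)
  i=4: ✓ (witness j=4)
  i=5: ✓ (witness j=5)
Positions where it holds: {1, 2, 3, 4, 5} → 5.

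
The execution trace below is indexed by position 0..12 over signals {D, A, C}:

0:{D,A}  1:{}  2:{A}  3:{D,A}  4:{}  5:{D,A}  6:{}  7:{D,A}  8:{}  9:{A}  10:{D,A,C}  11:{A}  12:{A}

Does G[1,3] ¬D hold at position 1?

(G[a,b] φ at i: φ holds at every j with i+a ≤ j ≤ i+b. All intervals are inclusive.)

Does not hold

Check ¬D at every j in [2,4]:
  j=2: true
  j=3: false
  j=4: true
Fails at j=3 → formula fails.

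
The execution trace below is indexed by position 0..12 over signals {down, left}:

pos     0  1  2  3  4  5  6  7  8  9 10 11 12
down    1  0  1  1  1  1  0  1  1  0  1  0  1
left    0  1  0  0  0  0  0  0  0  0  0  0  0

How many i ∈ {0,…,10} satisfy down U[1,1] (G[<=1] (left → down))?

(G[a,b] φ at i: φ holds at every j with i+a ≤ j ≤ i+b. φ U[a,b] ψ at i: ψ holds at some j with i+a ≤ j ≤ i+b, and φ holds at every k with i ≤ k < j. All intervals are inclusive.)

Evaluate at each i in [0,10]:
  i=0: ✗ (no rhs in [1,1])
  i=1: ✗ (lhs fails at k=1 before rhs at j=2)
  i=2: ✓ (rhs at j=3; lhs holds on [2,2])
  i=3: ✓ (rhs at j=4; lhs holds on [3,3])
  i=4: ✓ (rhs at j=5; lhs holds on [4,4])
  i=5: ✓ (rhs at j=6; lhs holds on [5,5])
  i=6: ✗ (lhs fails at k=6 before rhs at j=7)
  i=7: ✓ (rhs at j=8; lhs holds on [7,7])
  i=8: ✓ (rhs at j=9; lhs holds on [8,8])
  i=9: ✗ (lhs fails at k=9 before rhs at j=10)
  i=10: ✓ (rhs at j=11; lhs holds on [10,10])
Positions where it holds: {2, 3, 4, 5, 7, 8, 10} → 7.

7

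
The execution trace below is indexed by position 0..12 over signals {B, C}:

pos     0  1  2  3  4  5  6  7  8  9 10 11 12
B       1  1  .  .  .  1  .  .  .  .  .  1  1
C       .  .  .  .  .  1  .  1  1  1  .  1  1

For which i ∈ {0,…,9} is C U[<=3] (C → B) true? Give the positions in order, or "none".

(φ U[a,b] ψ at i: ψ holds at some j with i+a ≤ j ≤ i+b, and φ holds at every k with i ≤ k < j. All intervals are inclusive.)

0, 1, 2, 3, 4, 5, 6, 7, 8, 9

Evaluate at each i in [0,9]:
  i=0: ✓ (rhs at j=0)
  i=1: ✓ (rhs at j=1)
  i=2: ✓ (rhs at j=2)
  i=3: ✓ (rhs at j=3)
  i=4: ✓ (rhs at j=4)
  i=5: ✓ (rhs at j=5)
  i=6: ✓ (rhs at j=6)
  i=7: ✓ (rhs at j=10; lhs holds on [7,9])
  i=8: ✓ (rhs at j=10; lhs holds on [8,9])
  i=9: ✓ (rhs at j=10; lhs holds on [9,9])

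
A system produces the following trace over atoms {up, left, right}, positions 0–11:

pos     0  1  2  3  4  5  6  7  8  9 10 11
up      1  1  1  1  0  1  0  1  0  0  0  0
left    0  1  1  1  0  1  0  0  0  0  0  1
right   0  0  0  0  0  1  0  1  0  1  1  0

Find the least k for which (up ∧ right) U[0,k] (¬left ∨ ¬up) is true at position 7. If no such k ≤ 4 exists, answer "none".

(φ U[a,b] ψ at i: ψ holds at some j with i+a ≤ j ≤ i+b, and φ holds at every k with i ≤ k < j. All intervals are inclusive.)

Need earliest j ≥ 7 with (¬left ∨ ¬up), and (up ∧ right) at every k in [7,j-1].
  j=7: rhs holds (empty prefix). k = 0.

0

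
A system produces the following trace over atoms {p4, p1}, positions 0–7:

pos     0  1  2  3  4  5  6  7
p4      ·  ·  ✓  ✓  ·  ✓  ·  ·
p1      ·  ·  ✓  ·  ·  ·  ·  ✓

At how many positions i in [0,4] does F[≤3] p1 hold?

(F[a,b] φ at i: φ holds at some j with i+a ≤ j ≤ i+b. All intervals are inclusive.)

Evaluate at each i in [0,4]:
  i=0: ✓ (witness j=2)
  i=1: ✓ (witness j=2)
  i=2: ✓ (witness j=2)
  i=3: ✗ (none in [3,6])
  i=4: ✓ (witness j=7)
Positions where it holds: {0, 1, 2, 4} → 4.

4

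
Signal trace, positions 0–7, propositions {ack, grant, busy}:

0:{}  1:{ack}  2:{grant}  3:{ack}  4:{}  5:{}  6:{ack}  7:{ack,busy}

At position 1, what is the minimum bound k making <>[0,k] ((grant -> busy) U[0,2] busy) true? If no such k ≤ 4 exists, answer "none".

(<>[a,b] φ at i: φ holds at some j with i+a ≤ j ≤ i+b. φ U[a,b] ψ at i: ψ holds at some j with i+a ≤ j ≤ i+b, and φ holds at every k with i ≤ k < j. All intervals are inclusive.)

Scan j = 1,2,… for ((grant -> busy) U[0,2] busy):
  j=1: fails
  j=2: fails
  j=3: fails
  j=4: fails
  j=5: holds
First hit at j=5, so smallest k = 5-1 = 4.

4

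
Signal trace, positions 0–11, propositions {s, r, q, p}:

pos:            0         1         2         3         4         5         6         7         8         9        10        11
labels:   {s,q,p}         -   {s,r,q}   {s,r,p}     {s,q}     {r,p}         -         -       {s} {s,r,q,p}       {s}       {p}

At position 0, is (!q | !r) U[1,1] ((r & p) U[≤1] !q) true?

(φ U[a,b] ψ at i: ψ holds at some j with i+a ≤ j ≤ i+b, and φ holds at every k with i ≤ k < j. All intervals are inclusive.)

True

Need some j in [1,1] with ((r & p) U[≤1] !q), and (!q | !r) at every k in [0,j-1].
  j=1: ((r & p) U[≤1] !q) holds; (!q | !r) holds at every k in [0,0] → satisfied.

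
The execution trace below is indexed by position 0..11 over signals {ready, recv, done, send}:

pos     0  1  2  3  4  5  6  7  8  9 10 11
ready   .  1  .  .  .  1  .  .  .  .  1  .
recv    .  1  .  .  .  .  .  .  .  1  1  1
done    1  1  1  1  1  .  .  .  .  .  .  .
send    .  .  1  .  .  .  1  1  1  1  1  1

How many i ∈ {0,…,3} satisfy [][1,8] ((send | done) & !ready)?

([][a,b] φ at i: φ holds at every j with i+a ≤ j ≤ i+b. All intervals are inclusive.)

Evaluate at each i in [0,3]:
  i=0: ✗ (fails at j=1)
  i=1: ✗ (fails at j=5)
  i=2: ✗ (fails at j=5)
  i=3: ✗ (fails at j=5)
Positions where it holds: {} → 0.

0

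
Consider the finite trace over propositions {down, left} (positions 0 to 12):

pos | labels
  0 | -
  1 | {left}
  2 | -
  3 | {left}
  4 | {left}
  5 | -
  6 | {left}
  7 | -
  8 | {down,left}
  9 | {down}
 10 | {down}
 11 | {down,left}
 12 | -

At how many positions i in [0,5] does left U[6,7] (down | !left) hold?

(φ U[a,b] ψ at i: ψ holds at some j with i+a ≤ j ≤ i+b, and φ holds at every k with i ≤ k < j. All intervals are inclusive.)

Evaluate at each i in [0,5]:
  i=0: ✗ (lhs fails at k=0 before rhs at j=7)
  i=1: ✗ (lhs fails at k=2 before rhs at j=7)
  i=2: ✗ (lhs fails at k=2 before rhs at j=8)
  i=3: ✗ (lhs fails at k=5 before rhs at j=9)
  i=4: ✗ (lhs fails at k=5 before rhs at j=10)
  i=5: ✗ (lhs fails at k=5 before rhs at j=11)
Positions where it holds: {} → 0.

0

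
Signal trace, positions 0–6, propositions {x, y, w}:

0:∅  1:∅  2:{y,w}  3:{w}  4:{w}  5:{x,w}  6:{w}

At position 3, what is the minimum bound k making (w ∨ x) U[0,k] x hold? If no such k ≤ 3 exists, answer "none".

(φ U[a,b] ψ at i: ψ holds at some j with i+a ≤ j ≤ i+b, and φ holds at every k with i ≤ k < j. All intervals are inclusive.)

Need earliest j ≥ 3 with x, and (w ∨ x) at every k in [3,j-1].
  j=3: rhs fails.
  j=4: rhs fails.
  j=5: rhs holds; lhs holds on [3,4]. k = 2.

2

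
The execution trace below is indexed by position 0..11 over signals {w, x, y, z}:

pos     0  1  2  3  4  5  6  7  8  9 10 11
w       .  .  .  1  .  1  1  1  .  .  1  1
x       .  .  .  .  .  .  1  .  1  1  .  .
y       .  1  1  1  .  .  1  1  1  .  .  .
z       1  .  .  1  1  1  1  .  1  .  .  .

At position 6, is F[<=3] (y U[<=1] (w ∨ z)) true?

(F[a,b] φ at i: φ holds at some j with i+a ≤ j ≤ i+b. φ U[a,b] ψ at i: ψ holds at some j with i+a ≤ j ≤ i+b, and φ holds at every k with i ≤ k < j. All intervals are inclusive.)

True

Check (y U[<=1] (w ∨ z)) at each j in [6,9]:
  j=6: holds
  j=7: holds
  j=8: holds
  j=9: fails
Found at j=6 → formula holds.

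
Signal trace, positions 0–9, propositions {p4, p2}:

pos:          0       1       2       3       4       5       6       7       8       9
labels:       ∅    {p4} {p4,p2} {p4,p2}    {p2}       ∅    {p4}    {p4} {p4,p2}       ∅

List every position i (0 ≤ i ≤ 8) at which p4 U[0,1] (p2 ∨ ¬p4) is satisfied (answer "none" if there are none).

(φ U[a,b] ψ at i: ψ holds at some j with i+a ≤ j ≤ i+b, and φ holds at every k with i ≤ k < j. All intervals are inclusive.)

0, 1, 2, 3, 4, 5, 7, 8

Evaluate at each i in [0,8]:
  i=0: ✓ (rhs at j=0)
  i=1: ✓ (rhs at j=2; lhs holds on [1,1])
  i=2: ✓ (rhs at j=2)
  i=3: ✓ (rhs at j=3)
  i=4: ✓ (rhs at j=4)
  i=5: ✓ (rhs at j=5)
  i=6: ✗ (no rhs in [6,7])
  i=7: ✓ (rhs at j=8; lhs holds on [7,7])
  i=8: ✓ (rhs at j=8)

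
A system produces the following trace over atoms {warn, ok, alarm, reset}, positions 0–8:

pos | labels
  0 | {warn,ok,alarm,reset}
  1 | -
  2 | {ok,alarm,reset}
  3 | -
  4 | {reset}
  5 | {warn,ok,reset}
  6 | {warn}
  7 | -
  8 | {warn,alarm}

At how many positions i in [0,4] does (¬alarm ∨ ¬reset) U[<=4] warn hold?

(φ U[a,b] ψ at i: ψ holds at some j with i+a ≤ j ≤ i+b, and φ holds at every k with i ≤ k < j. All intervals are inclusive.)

3

Evaluate at each i in [0,4]:
  i=0: ✓ (rhs at j=0)
  i=1: ✗ (lhs fails at k=2 before rhs at j=5)
  i=2: ✗ (lhs fails at k=2 before rhs at j=5)
  i=3: ✓ (rhs at j=5; lhs holds on [3,4])
  i=4: ✓ (rhs at j=5; lhs holds on [4,4])
Positions where it holds: {0, 3, 4} → 3.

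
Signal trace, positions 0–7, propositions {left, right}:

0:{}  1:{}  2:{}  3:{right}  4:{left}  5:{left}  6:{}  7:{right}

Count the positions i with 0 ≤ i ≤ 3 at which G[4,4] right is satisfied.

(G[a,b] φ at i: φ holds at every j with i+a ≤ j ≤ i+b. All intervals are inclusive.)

1

Evaluate at each i in [0,3]:
  i=0: ✗ (fails at j=4)
  i=1: ✗ (fails at j=5)
  i=2: ✗ (fails at j=6)
  i=3: ✓ (all of [7,7])
Positions where it holds: {3} → 1.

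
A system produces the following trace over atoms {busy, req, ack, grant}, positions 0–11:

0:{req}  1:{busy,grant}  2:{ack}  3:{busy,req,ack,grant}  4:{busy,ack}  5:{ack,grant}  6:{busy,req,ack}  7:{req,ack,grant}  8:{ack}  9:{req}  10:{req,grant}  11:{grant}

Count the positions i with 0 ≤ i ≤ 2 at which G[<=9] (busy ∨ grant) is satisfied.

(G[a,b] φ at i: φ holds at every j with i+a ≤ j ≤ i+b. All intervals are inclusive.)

Evaluate at each i in [0,2]:
  i=0: ✗ (fails at j=0)
  i=1: ✗ (fails at j=2)
  i=2: ✗ (fails at j=2)
Positions where it holds: {} → 0.

0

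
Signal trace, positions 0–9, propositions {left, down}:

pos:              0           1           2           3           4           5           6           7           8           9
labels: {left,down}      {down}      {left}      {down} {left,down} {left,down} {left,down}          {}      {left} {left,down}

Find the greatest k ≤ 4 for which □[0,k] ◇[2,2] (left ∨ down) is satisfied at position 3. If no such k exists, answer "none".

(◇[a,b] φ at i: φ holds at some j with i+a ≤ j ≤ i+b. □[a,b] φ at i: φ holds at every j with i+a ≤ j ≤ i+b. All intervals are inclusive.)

1

◇[2,2] (left ∨ down) must hold from j=3 onward; find where it first fails.
  j=3: holds
  j=4: holds
  j=5: fails
Holds on [3,4], so largest k = 1.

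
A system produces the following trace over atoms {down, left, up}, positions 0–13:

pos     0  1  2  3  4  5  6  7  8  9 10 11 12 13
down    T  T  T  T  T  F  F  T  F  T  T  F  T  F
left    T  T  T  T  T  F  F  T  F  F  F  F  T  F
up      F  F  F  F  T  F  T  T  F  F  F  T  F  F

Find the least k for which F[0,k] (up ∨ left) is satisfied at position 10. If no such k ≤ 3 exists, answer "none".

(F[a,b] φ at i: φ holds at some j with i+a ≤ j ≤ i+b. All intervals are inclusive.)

1

Scan j = 10,11,… for (up ∨ left):
  j=10: fails
  j=11: holds
First hit at j=11, so smallest k = 11-10 = 1.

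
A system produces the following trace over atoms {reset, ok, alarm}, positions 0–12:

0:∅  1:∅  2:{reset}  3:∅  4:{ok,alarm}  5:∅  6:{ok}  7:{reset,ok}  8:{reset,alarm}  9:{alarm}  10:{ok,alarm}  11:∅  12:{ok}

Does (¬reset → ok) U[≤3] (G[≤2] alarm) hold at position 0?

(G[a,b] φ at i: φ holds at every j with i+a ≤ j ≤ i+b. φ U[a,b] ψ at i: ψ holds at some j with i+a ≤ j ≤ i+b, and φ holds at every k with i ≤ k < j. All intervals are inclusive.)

Does not hold

Need some j in [0,3] with G[≤2] alarm, and (¬reset → ok) at every k in [0,j-1].
  j=0: G[≤2] alarm — fails at 0.
  j=1: G[≤2] alarm — fails at 1.
  j=2: G[≤2] alarm — fails at 2.
  j=3: G[≤2] alarm — fails at 3.
No j in the window works → until fails.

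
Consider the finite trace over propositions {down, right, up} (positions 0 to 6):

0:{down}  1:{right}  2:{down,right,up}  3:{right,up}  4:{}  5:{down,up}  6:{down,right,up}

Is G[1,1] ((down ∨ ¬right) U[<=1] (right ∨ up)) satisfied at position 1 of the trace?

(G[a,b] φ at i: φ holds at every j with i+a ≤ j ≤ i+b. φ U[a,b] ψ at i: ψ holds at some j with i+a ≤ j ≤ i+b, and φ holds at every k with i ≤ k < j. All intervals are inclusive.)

True

Check ((down ∨ ¬right) U[<=1] (right ∨ up)) at every j in [2,2]:
  j=2: holds
All positions satisfy it → formula holds.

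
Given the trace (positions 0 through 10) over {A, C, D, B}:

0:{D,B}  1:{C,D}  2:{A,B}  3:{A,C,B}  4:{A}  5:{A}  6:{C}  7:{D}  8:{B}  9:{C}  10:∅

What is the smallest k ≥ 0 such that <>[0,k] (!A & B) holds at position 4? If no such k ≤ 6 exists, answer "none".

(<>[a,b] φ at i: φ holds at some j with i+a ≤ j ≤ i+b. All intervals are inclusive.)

4

Scan j = 4,5,… for (!A & B):
  j=4: fails
  j=5: fails
  j=6: fails
  j=7: fails
  j=8: holds
First hit at j=8, so smallest k = 8-4 = 4.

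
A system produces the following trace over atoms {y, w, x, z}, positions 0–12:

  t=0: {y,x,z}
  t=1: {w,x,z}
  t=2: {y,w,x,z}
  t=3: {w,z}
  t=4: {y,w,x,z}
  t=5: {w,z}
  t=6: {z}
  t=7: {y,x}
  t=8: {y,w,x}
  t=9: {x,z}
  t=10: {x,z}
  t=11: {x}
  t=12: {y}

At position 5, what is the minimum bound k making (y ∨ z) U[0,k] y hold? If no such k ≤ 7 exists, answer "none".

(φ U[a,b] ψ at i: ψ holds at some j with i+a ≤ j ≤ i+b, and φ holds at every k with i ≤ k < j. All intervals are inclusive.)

Need earliest j ≥ 5 with y, and (y ∨ z) at every k in [5,j-1].
  j=5: rhs fails.
  j=6: rhs fails.
  j=7: rhs holds; lhs holds on [5,6]. k = 2.

2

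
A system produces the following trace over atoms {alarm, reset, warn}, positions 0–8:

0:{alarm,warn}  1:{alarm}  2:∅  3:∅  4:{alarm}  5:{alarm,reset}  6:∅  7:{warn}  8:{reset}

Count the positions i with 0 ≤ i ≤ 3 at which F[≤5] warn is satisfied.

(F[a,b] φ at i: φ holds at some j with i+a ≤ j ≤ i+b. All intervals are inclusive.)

3

Evaluate at each i in [0,3]:
  i=0: ✓ (witness j=0)
  i=1: ✗ (none in [1,6])
  i=2: ✓ (witness j=7)
  i=3: ✓ (witness j=7)
Positions where it holds: {0, 2, 3} → 3.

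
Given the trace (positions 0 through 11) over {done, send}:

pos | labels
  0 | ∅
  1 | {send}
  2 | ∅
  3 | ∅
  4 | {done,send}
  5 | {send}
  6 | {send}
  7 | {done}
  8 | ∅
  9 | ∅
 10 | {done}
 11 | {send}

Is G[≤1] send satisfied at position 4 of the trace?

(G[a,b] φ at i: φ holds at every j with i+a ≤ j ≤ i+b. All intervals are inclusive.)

True

Check send at every j in [4,5]:
  j=4: true
  j=5: true
All positions satisfy it → formula holds.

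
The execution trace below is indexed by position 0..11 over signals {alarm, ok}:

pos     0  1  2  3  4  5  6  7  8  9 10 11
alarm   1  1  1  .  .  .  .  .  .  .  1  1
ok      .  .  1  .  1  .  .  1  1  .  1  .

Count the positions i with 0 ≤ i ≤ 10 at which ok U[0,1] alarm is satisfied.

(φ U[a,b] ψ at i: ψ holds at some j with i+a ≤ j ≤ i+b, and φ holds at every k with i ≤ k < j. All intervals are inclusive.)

Evaluate at each i in [0,10]:
  i=0: ✓ (rhs at j=0)
  i=1: ✓ (rhs at j=1)
  i=2: ✓ (rhs at j=2)
  i=3: ✗ (no rhs in [3,4])
  i=4: ✗ (no rhs in [4,5])
  i=5: ✗ (no rhs in [5,6])
  i=6: ✗ (no rhs in [6,7])
  i=7: ✗ (no rhs in [7,8])
  i=8: ✗ (no rhs in [8,9])
  i=9: ✗ (lhs fails at k=9 before rhs at j=10)
  i=10: ✓ (rhs at j=10)
Positions where it holds: {0, 1, 2, 10} → 4.

4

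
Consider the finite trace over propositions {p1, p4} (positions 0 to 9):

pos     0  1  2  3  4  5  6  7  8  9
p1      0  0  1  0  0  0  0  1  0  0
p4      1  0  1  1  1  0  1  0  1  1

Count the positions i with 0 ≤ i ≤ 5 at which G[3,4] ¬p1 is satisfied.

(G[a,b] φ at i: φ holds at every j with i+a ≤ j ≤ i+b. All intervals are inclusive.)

Evaluate at each i in [0,5]:
  i=0: ✓ (all of [3,4])
  i=1: ✓ (all of [4,5])
  i=2: ✓ (all of [5,6])
  i=3: ✗ (fails at j=7)
  i=4: ✗ (fails at j=7)
  i=5: ✓ (all of [8,9])
Positions where it holds: {0, 1, 2, 5} → 4.

4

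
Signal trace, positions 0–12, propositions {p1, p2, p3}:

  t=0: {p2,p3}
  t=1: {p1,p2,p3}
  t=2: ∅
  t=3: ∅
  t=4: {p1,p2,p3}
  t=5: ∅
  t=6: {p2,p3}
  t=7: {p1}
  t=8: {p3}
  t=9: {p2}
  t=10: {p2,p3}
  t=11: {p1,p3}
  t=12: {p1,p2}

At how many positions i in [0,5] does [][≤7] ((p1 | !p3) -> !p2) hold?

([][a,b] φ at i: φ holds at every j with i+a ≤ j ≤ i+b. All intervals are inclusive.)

0

Evaluate at each i in [0,5]:
  i=0: ✗ (fails at j=1)
  i=1: ✗ (fails at j=1)
  i=2: ✗ (fails at j=4)
  i=3: ✗ (fails at j=4)
  i=4: ✗ (fails at j=4)
  i=5: ✗ (fails at j=9)
Positions where it holds: {} → 0.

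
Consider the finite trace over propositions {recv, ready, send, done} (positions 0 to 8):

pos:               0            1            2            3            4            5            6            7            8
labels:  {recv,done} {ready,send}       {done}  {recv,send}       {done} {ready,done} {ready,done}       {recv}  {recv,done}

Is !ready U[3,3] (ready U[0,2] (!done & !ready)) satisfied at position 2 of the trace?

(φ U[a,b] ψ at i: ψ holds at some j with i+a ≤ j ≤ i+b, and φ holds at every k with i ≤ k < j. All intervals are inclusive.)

Yes

Need some j in [5,5] with (ready U[0,2] (!done & !ready)), and !ready at every k in [2,j-1].
  j=5: (ready U[0,2] (!done & !ready)) holds; !ready holds at every k in [2,4] → satisfied.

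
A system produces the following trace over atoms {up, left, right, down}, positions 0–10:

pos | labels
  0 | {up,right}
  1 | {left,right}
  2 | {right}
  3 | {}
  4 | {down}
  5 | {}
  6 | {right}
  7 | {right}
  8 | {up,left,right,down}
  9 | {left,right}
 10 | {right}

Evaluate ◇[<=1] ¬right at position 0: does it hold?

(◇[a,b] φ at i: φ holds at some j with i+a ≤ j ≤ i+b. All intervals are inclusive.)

No

Check ¬right at each j in [0,1]:
  j=0: false
  j=1: false
No position in the window satisfies it → formula fails.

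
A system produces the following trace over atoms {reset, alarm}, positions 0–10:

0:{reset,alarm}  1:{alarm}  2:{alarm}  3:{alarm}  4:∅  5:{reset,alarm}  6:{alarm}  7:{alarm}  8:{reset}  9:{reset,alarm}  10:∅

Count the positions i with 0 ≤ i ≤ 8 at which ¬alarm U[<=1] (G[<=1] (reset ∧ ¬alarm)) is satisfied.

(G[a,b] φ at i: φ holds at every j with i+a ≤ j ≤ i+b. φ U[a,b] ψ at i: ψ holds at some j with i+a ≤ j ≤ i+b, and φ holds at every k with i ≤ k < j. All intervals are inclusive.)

Evaluate at each i in [0,8]:
  i=0: ✗ (no rhs in [0,1])
  i=1: ✗ (no rhs in [1,2])
  i=2: ✗ (no rhs in [2,3])
  i=3: ✗ (no rhs in [3,4])
  i=4: ✗ (no rhs in [4,5])
  i=5: ✗ (no rhs in [5,6])
  i=6: ✗ (no rhs in [6,7])
  i=7: ✗ (no rhs in [7,8])
  i=8: ✗ (no rhs in [8,9])
Positions where it holds: {} → 0.

0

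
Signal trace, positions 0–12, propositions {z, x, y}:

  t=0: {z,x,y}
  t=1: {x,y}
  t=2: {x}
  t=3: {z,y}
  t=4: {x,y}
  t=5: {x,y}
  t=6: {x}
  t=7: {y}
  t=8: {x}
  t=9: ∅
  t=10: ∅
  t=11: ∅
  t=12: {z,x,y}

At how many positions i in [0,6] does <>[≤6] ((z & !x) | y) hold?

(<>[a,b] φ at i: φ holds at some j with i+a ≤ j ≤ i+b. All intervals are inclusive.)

Evaluate at each i in [0,6]:
  i=0: ✓ (witness j=0)
  i=1: ✓ (witness j=1)
  i=2: ✓ (witness j=3)
  i=3: ✓ (witness j=3)
  i=4: ✓ (witness j=4)
  i=5: ✓ (witness j=5)
  i=6: ✓ (witness j=7)
Positions where it holds: {0, 1, 2, 3, 4, 5, 6} → 7.

7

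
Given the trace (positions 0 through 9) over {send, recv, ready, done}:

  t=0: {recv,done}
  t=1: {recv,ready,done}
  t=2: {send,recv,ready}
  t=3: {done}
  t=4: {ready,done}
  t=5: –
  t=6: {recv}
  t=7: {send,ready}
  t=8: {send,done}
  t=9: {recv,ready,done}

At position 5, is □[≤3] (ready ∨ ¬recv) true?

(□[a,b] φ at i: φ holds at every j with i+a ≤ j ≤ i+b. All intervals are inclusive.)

Does not hold

Check (ready ∨ ¬recv) at every j in [5,8]:
  j=5: true
  j=6: false
  j=7: true
  j=8: true
Fails at j=6 → formula fails.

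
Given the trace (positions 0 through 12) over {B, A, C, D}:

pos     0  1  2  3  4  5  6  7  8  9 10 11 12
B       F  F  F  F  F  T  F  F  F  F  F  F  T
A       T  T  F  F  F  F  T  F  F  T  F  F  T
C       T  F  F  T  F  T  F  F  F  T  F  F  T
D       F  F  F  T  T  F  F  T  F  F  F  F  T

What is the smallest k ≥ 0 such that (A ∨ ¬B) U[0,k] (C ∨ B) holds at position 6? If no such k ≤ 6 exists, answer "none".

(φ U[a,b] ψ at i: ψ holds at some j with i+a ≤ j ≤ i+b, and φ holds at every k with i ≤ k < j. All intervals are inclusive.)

3

Need earliest j ≥ 6 with (C ∨ B), and (A ∨ ¬B) at every k in [6,j-1].
  j=6: rhs fails.
  j=7: rhs fails.
  j=8: rhs fails.
  j=9: rhs holds; lhs holds on [6,8]. k = 3.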